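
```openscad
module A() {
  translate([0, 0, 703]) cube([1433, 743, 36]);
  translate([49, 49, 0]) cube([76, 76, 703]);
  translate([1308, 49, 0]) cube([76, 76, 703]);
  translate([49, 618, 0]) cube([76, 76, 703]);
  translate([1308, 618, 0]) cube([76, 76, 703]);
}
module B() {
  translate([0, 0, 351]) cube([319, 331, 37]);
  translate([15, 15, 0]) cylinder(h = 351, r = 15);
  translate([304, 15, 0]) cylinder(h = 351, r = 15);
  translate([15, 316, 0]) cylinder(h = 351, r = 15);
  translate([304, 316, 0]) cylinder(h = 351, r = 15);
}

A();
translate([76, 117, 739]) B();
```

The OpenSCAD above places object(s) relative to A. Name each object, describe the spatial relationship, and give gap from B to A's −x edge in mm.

A is a table. B is a stool. The stool is on top of the table. The gap from the stool to the table's −x edge is 76 mm.

The stool's min-x is at 76; the table's min-x is 0; gap = 76 mm.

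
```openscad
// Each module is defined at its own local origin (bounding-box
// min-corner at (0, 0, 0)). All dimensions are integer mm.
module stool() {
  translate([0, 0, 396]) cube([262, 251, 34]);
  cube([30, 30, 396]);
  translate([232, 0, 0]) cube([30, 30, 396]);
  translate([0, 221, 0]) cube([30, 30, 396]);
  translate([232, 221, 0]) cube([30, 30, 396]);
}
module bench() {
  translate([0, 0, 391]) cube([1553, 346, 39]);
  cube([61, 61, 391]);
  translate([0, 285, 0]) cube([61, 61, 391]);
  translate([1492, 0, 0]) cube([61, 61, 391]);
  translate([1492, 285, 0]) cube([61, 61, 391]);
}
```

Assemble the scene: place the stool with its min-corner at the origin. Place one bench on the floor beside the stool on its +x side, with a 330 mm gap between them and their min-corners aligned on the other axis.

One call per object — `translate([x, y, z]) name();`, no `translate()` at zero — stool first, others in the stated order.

stool();
translate([592, 0, 0]) bench();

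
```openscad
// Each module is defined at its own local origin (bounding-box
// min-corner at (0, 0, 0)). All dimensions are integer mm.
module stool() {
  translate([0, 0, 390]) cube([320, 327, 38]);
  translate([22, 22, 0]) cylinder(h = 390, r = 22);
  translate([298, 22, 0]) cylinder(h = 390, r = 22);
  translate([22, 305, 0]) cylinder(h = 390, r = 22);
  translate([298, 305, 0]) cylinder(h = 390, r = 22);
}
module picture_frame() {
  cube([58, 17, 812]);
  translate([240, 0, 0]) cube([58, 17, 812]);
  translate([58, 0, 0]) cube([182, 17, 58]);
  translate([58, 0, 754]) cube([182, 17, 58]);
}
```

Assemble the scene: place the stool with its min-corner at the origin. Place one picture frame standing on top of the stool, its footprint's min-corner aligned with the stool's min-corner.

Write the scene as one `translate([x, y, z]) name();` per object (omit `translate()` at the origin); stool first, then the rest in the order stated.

stool();
translate([0, 0, 428]) picture_frame();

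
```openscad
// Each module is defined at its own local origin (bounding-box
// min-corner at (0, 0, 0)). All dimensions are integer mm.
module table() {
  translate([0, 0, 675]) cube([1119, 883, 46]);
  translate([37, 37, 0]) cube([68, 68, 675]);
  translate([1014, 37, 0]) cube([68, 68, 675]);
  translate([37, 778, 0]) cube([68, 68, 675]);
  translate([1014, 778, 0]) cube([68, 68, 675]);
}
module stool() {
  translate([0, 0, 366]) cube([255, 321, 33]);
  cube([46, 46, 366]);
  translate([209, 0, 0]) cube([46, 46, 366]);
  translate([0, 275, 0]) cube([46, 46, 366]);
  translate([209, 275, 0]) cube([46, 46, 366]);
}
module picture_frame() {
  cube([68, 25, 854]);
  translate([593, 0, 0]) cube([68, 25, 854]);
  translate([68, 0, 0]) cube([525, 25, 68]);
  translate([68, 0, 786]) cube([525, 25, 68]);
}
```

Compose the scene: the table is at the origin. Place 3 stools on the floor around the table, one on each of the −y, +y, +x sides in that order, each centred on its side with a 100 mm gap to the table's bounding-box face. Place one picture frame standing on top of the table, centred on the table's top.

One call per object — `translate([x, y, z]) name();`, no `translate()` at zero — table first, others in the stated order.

table();
translate([432, -421, 0]) stool();
translate([432, 983, 0]) stool();
translate([1219, 281, 0]) stool();
translate([229, 429, 721]) picture_frame();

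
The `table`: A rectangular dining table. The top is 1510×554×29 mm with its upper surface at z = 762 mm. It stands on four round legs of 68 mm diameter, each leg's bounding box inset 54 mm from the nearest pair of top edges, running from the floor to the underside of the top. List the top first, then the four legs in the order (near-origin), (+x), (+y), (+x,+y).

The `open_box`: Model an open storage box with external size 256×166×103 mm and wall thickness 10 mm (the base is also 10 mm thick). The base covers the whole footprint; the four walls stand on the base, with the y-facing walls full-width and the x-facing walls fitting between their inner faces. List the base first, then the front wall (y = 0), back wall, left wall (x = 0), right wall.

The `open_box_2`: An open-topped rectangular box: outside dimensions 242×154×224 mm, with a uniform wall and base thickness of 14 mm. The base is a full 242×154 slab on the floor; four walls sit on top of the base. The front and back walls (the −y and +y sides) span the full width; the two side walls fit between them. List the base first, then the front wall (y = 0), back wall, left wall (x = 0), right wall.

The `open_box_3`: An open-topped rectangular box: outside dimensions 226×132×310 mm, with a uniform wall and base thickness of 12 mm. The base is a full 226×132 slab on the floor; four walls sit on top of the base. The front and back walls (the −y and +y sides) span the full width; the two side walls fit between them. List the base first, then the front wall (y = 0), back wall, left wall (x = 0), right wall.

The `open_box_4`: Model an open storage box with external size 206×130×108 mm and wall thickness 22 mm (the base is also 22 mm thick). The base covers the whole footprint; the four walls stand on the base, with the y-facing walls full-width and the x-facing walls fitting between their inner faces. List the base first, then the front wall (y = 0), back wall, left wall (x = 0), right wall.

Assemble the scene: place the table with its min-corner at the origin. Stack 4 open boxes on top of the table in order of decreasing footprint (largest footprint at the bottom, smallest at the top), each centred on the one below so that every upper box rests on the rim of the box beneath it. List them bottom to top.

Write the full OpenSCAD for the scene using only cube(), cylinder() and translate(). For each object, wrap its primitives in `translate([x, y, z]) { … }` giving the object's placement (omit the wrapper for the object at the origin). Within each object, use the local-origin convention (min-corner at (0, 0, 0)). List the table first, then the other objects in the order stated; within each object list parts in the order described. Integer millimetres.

translate([0, 0, 733]) cube([1510, 554, 29]);
translate([88, 88, 0]) cylinder(h = 733, r = 34);
translate([1422, 88, 0]) cylinder(h = 733, r = 34);
translate([88, 466, 0]) cylinder(h = 733, r = 34);
translate([1422, 466, 0]) cylinder(h = 733, r = 34);
translate([627, 194, 762]) {
  cube([256, 166, 10]);
  translate([0, 0, 10]) cube([256, 10, 93]);
  translate([0, 156, 10]) cube([256, 10, 93]);
  translate([0, 10, 10]) cube([10, 146, 93]);
  translate([246, 10, 10]) cube([10, 146, 93]);
}
translate([634, 200, 865]) {
  cube([242, 154, 14]);
  translate([0, 0, 14]) cube([242, 14, 210]);
  translate([0, 140, 14]) cube([242, 14, 210]);
  translate([0, 14, 14]) cube([14, 126, 210]);
  translate([228, 14, 14]) cube([14, 126, 210]);
}
translate([642, 211, 1089]) {
  cube([226, 132, 12]);
  translate([0, 0, 12]) cube([226, 12, 298]);
  translate([0, 120, 12]) cube([226, 12, 298]);
  translate([0, 12, 12]) cube([12, 108, 298]);
  translate([214, 12, 12]) cube([12, 108, 298]);
}
translate([652, 212, 1399]) {
  cube([206, 130, 22]);
  translate([0, 0, 22]) cube([206, 22, 86]);
  translate([0, 108, 22]) cube([206, 22, 86]);
  translate([0, 22, 22]) cube([22, 86, 86]);
  translate([184, 22, 22]) cube([22, 86, 86]);
}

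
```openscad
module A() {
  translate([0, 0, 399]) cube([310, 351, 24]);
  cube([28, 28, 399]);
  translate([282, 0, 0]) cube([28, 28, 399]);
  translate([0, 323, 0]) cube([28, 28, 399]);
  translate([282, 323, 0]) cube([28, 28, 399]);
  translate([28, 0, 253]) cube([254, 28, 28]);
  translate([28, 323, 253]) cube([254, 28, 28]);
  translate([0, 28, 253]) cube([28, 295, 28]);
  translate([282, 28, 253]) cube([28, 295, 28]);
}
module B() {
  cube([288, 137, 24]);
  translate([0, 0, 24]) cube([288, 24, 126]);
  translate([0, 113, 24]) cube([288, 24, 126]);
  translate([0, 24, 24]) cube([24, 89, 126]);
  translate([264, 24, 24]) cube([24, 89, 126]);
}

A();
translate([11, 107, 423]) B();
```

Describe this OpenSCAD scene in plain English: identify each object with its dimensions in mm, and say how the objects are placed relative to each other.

A is a four-legged stool. The seat is 310×351 mm, 24 mm thick, top at z = 423 mm. It stands on four square legs, each 28×28 mm in cross-section, from z = 0 to the seat underside, each flush with a corner of the seat. Four stretchers, 28 mm wide and 28 mm tall, connect adjacent legs with their undersides at z = 253 mm, each running between the inner faces of the legs it joins and aligned with the legs' outer faces on the other axis.

B is an open-topped rectangular box: outside dimensions 288×137×150 mm, with a uniform wall and base thickness of 24 mm. The base is a full 288×137 slab on the floor; four walls sit on top of the base. The front and back walls (the −y and +y sides) span the full width; the two side walls fit between them.

The open box is on top of the stool, centred.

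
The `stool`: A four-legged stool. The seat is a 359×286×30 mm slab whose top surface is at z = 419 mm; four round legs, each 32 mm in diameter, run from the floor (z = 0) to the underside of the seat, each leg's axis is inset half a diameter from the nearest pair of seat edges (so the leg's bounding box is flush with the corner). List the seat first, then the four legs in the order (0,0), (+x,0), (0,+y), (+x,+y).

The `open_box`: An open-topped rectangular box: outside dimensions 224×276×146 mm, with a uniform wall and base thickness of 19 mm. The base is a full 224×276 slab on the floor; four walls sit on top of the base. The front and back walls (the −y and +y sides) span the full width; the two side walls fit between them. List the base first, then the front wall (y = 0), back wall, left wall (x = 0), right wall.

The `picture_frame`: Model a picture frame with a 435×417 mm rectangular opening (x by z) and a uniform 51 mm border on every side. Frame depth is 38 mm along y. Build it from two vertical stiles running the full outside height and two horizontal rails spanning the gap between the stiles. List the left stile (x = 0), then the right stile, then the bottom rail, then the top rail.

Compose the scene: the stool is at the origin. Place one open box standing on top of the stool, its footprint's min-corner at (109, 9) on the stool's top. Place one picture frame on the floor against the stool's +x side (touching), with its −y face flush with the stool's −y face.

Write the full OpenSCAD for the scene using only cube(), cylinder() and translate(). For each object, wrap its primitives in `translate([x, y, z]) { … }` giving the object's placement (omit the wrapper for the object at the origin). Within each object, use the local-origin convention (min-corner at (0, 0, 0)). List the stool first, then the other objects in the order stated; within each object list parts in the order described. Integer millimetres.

translate([0, 0, 389]) cube([359, 286, 30]);
translate([16, 16, 0]) cylinder(h = 389, r = 16);
translate([343, 16, 0]) cylinder(h = 389, r = 16);
translate([16, 270, 0]) cylinder(h = 389, r = 16);
translate([343, 270, 0]) cylinder(h = 389, r = 16);
translate([109, 9, 419]) {
  cube([224, 276, 19]);
  translate([0, 0, 19]) cube([224, 19, 127]);
  translate([0, 257, 19]) cube([224, 19, 127]);
  translate([0, 19, 19]) cube([19, 238, 127]);
  translate([205, 19, 19]) cube([19, 238, 127]);
}
translate([359, 0, 0]) {
  cube([51, 38, 519]);
  translate([486, 0, 0]) cube([51, 38, 519]);
  translate([51, 0, 0]) cube([435, 38, 51]);
  translate([51, 0, 468]) cube([435, 38, 51]);
}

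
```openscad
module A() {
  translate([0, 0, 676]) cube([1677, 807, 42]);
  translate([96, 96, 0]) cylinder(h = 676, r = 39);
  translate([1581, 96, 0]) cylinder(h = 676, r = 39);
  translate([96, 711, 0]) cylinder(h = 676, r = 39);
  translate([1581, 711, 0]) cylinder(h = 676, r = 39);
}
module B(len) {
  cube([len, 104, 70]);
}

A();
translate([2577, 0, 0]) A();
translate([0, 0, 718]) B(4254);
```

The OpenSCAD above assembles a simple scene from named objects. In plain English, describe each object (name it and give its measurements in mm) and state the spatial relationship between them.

A is a table with a 1677×807 mm rectangular top, 42 mm thick, top surface at z = 718 mm, supported by four round legs of 78 mm diameter, each leg's bounding box inset 57 mm from the nearest pair of top edges, running from the floor.

B is a rectangular beam 4254 mm long (x), 104 mm deep (y), 70 mm thick (z).

The beam spans the tops of two tables placed 900 mm apart, resting at z = 718 mm.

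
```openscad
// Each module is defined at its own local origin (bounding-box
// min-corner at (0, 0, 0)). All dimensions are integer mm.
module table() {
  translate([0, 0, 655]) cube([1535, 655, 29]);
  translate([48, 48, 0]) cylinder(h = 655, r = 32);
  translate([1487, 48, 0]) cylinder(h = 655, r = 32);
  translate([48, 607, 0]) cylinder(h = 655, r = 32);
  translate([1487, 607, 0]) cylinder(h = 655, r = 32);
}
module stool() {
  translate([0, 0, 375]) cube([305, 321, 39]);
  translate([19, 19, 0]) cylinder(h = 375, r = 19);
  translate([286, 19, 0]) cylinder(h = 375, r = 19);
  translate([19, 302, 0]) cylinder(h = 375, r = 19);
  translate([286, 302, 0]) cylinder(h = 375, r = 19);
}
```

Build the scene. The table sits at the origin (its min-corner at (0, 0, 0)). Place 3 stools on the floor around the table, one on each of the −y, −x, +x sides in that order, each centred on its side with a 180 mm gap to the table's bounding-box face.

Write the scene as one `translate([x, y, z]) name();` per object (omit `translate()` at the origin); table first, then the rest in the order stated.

table();
translate([615, -501, 0]) stool();
translate([-485, 167, 0]) stool();
translate([1715, 167, 0]) stool();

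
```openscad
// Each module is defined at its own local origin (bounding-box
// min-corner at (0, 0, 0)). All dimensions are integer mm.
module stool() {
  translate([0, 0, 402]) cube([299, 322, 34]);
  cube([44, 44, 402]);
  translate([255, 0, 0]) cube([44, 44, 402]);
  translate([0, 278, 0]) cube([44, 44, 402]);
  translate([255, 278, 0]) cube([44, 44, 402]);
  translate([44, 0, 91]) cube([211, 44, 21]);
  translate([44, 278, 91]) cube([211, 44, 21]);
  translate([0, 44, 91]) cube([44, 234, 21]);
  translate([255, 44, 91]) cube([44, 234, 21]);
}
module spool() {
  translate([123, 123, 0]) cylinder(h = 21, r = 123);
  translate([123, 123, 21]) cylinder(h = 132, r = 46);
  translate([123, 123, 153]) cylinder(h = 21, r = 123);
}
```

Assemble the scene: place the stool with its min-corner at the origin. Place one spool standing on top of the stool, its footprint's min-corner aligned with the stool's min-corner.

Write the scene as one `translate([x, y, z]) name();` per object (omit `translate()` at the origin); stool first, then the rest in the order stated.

stool();
translate([0, 0, 436]) spool();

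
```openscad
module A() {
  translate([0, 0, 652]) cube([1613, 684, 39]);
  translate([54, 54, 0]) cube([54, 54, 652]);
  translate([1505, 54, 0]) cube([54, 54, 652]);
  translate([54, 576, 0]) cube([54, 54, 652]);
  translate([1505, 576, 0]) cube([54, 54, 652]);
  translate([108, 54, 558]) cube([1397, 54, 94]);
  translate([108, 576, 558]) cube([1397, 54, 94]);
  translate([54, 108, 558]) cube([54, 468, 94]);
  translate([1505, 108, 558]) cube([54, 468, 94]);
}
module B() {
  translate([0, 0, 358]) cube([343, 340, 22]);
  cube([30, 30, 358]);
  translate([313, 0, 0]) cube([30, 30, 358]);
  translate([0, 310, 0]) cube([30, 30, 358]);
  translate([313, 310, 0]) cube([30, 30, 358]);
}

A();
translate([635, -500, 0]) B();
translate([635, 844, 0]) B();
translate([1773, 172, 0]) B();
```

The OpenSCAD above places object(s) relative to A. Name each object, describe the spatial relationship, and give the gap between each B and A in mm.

A is a table. B is a stool. Three stools sit around the table at the −y, +y, +x sides. The gap between each stool and the table is 160 mm.

Each stool's nearest face is 160 mm from the table's bounding box.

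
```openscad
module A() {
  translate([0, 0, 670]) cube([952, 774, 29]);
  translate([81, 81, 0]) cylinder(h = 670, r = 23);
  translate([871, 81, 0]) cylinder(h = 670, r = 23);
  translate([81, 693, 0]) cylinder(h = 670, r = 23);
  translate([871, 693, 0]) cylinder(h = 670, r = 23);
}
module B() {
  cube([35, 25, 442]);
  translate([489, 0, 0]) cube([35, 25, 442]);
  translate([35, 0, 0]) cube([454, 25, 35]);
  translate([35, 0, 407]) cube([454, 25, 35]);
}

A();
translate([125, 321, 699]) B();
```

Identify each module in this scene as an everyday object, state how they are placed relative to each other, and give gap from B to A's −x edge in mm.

The picture frame's min-x is at 125; the table's min-x is 0; gap = 125 mm.

A is a table. B is a picture frame. The picture frame is on top of the table. The gap from the picture frame to the table's −x edge is 125 mm.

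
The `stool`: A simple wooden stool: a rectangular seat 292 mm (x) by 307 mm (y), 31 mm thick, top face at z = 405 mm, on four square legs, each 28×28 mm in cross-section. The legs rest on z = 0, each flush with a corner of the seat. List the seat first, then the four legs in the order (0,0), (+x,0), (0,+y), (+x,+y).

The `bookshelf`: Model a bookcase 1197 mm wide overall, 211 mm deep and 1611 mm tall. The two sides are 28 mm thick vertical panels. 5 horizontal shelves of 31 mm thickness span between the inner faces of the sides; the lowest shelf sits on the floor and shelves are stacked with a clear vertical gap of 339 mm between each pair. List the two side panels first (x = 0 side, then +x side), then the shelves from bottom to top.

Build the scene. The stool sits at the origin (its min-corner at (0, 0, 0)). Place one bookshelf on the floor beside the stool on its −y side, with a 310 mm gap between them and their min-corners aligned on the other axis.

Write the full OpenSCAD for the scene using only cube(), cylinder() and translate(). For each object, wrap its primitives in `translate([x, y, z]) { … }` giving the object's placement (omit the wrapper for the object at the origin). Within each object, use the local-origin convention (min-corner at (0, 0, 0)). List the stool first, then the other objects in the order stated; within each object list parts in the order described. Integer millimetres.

translate([0, 0, 374]) cube([292, 307, 31]);
cube([28, 28, 374]);
translate([264, 0, 0]) cube([28, 28, 374]);
translate([0, 279, 0]) cube([28, 28, 374]);
translate([264, 279, 0]) cube([28, 28, 374]);
translate([0, -521, 0]) {
  cube([28, 211, 1611]);
  translate([1169, 0, 0]) cube([28, 211, 1611]);
  translate([28, 0, 0]) cube([1141, 211, 31]);
  translate([28, 0, 370]) cube([1141, 211, 31]);
  translate([28, 0, 740]) cube([1141, 211, 31]);
  translate([28, 0, 1110]) cube([1141, 211, 31]);
  translate([28, 0, 1480]) cube([1141, 211, 31]);
}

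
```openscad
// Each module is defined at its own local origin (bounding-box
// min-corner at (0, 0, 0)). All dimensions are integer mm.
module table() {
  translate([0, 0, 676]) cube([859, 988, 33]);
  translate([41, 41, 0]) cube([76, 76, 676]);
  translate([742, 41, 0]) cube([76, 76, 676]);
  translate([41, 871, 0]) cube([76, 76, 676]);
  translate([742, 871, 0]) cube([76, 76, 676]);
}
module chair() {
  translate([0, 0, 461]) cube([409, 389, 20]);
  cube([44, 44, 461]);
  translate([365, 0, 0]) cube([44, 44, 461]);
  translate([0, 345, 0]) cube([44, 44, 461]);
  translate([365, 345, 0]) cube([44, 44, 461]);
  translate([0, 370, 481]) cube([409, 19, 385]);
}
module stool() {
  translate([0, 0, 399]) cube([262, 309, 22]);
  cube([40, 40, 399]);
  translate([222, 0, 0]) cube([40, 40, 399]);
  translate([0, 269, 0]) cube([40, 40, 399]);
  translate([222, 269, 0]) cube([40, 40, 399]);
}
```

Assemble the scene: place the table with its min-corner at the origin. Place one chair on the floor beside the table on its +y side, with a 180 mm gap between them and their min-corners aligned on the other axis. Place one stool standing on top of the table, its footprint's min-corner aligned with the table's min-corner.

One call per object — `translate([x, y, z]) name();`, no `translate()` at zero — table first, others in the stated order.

table();
translate([0, 1168, 0]) chair();
translate([0, 0, 709]) stool();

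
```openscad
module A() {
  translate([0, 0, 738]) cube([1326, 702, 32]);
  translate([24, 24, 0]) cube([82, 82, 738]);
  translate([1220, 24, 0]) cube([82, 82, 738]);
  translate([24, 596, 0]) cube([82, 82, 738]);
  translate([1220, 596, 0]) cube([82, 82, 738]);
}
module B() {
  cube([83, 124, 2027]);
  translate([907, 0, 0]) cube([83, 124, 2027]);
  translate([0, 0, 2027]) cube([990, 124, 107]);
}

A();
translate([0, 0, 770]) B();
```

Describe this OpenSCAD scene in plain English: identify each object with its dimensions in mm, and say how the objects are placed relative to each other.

A is a rectangular dining table. The top is 1326×702×32 mm with its upper surface at z = 770 mm. It stands on four 82×82 mm square legs, each inset 24 mm from the nearest pair of top edges, running from the floor to the underside of the top.

B is a door frame. The clear opening is 824 mm wide and 2027 mm high. Two 83 mm wide jambs, 124 mm deep, stand either side of the opening from the floor to the top of the opening. A 107 mm thick head sits across the top of both jambs, spanning the full outside width of the frame.

The door frame is on top of the table.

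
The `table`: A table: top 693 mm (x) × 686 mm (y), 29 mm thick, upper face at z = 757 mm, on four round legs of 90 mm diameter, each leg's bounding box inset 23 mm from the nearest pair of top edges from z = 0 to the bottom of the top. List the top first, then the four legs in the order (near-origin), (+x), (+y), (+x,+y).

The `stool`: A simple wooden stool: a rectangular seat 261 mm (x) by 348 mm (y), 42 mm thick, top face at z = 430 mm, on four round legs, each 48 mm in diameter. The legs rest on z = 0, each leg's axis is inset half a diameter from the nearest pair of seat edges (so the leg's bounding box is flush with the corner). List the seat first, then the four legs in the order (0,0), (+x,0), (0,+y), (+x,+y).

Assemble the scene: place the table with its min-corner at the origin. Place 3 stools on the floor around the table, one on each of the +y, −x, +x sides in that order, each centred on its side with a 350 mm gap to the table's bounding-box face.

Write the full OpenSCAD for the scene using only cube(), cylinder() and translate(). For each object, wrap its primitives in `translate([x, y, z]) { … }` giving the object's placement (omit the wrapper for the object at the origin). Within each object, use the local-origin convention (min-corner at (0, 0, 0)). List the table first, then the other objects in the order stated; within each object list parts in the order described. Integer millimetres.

translate([0, 0, 728]) cube([693, 686, 29]);
translate([68, 68, 0]) cylinder(h = 728, r = 45);
translate([625, 68, 0]) cylinder(h = 728, r = 45);
translate([68, 618, 0]) cylinder(h = 728, r = 45);
translate([625, 618, 0]) cylinder(h = 728, r = 45);
translate([216, 1036, 0]) {
  translate([0, 0, 388]) cube([261, 348, 42]);
  translate([24, 24, 0]) cylinder(h = 388, r = 24);
  translate([237, 24, 0]) cylinder(h = 388, r = 24);
  translate([24, 324, 0]) cylinder(h = 388, r = 24);
  translate([237, 324, 0]) cylinder(h = 388, r = 24);
}
translate([-611, 169, 0]) {
  translate([0, 0, 388]) cube([261, 348, 42]);
  translate([24, 24, 0]) cylinder(h = 388, r = 24);
  translate([237, 24, 0]) cylinder(h = 388, r = 24);
  translate([24, 324, 0]) cylinder(h = 388, r = 24);
  translate([237, 324, 0]) cylinder(h = 388, r = 24);
}
translate([1043, 169, 0]) {
  translate([0, 0, 388]) cube([261, 348, 42]);
  translate([24, 24, 0]) cylinder(h = 388, r = 24);
  translate([237, 24, 0]) cylinder(h = 388, r = 24);
  translate([24, 324, 0]) cylinder(h = 388, r = 24);
  translate([237, 324, 0]) cylinder(h = 388, r = 24);
}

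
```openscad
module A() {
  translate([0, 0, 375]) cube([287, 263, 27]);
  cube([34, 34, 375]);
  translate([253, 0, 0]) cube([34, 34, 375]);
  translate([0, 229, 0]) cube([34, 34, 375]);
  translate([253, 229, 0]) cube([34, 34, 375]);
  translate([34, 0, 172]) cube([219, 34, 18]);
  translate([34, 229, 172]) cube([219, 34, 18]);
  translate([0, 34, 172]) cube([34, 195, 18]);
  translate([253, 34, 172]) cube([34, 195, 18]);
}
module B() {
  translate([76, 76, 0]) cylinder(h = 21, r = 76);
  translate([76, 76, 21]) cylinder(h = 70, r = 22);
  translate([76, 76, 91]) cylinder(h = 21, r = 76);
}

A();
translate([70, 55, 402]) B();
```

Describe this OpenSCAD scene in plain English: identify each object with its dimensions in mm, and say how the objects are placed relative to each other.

A is a four-legged stool. The seat is 287×263 mm, 27 mm thick, top at z = 402 mm. It stands on four square legs, each 34×34 mm in cross-section, from z = 0 to the seat underside, each flush with a corner of the seat. Four stretchers, 34 mm wide and 18 mm tall, connect adjacent legs with their undersides at z = 172 mm, each running between the inner faces of the legs it joins and aligned with the legs' outer faces on the other axis.

B is a spool: two coaxial disc flanges of radius 76 mm and thickness 21 mm, joined by a core cylinder of radius 22 mm and height 70 mm. The lower flange rests on z = 0 and the three cylinders share a vertical axis.

The spool is on top of the stool.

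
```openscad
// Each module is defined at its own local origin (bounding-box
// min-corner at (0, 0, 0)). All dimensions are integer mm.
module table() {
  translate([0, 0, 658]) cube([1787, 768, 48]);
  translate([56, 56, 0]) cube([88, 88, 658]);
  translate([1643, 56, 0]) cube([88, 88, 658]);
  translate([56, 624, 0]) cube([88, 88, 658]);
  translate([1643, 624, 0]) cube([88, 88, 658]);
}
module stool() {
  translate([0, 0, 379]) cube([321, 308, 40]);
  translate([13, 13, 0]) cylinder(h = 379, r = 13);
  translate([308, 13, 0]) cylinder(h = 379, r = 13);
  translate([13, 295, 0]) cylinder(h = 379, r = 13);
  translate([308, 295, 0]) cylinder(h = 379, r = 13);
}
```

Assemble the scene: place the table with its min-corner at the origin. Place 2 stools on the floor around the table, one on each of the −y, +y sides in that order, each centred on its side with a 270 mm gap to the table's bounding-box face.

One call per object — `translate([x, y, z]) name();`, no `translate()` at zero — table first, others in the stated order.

table();
translate([733, -578, 0]) stool();
translate([733, 1038, 0]) stool();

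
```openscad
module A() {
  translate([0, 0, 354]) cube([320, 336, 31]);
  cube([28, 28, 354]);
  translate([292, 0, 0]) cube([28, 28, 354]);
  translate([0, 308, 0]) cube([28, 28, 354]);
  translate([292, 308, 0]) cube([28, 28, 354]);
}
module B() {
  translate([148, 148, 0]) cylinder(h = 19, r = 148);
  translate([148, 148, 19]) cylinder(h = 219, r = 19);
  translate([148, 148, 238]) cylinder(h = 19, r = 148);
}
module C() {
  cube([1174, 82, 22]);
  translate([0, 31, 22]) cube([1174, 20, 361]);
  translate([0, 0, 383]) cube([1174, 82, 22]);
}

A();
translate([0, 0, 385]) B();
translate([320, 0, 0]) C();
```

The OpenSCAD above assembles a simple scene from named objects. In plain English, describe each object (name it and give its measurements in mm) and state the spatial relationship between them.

A is a four-legged stool. The seat is 320×336 mm, 31 mm thick, top at z = 385 mm. It stands on four square legs, each 28×28 mm in cross-section, from z = 0 to the seat underside, each flush with a corner of the seat.

B is a spool: two coaxial disc flanges of radius 148 mm and thickness 19 mm, joined by a core cylinder of radius 19 mm and height 219 mm. The lower flange rests on z = 0 and the three cylinders share a vertical axis.

C is an I-beam lying along x, 1174 mm long. Overall section height 405 mm. Two flanges 82 mm wide (y) and 22 mm thick, one on the floor and one at the top; a web 20 mm thick runs between them, centred on the flange width.

The spool is on top of the stool. The I-beam is against the stool's +x side, with their −y faces flush.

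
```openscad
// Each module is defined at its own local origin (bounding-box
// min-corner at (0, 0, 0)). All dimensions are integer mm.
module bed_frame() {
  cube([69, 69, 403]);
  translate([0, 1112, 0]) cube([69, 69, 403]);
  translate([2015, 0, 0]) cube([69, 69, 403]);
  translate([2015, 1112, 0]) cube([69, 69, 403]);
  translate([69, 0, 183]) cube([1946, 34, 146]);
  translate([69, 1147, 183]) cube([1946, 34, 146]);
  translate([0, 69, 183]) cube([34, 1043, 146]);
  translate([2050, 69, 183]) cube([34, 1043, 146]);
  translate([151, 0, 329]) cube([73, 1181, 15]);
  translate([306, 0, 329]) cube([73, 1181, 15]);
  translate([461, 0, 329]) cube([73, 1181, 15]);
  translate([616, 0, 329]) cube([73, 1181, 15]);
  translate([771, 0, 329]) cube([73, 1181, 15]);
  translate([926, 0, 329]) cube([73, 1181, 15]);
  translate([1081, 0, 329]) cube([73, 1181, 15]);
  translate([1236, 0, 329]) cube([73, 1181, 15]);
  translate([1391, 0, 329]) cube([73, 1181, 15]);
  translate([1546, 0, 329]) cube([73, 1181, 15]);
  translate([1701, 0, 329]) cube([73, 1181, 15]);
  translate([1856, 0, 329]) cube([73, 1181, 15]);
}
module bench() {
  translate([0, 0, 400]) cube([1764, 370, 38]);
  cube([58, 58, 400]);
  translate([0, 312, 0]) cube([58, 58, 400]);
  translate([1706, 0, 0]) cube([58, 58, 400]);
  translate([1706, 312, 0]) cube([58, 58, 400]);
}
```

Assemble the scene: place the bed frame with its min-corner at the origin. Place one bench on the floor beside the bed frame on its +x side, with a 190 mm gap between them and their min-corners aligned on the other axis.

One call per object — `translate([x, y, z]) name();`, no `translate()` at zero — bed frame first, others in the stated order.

bed_frame();
translate([2274, 0, 0]) bench();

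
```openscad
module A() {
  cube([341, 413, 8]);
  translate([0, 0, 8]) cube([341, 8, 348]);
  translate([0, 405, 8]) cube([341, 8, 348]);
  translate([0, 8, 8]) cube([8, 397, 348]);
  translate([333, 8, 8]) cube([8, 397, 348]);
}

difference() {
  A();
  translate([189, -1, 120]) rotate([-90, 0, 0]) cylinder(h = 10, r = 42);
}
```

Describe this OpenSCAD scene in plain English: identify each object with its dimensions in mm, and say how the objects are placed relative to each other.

A is an open-topped rectangular box: outside dimensions 341×413×356 mm, with a uniform wall and base thickness of 8 mm. The base is a full 341×413 slab on the floor; four walls sit on top of the base. The front and back walls (the −y and +y sides) span the full width; the two side walls fit between them.

The open box has a circular hole of radius 42 mm through its front wall, centred at (x = 189, z = 120).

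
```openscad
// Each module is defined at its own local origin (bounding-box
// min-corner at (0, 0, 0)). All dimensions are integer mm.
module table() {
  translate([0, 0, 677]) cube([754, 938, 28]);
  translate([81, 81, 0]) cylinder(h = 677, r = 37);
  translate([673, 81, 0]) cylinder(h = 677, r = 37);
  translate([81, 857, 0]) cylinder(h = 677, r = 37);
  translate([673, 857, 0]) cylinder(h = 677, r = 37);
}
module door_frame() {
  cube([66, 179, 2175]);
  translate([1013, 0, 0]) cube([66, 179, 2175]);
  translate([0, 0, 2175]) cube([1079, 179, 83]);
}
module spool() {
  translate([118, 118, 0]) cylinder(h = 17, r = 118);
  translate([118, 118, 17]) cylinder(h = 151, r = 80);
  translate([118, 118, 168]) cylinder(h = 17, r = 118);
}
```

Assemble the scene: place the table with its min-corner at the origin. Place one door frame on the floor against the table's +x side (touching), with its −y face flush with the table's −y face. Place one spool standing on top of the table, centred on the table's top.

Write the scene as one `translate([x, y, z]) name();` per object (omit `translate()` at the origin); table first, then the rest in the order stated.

table();
translate([754, 0, 0]) door_frame();
translate([259, 351, 705]) spool();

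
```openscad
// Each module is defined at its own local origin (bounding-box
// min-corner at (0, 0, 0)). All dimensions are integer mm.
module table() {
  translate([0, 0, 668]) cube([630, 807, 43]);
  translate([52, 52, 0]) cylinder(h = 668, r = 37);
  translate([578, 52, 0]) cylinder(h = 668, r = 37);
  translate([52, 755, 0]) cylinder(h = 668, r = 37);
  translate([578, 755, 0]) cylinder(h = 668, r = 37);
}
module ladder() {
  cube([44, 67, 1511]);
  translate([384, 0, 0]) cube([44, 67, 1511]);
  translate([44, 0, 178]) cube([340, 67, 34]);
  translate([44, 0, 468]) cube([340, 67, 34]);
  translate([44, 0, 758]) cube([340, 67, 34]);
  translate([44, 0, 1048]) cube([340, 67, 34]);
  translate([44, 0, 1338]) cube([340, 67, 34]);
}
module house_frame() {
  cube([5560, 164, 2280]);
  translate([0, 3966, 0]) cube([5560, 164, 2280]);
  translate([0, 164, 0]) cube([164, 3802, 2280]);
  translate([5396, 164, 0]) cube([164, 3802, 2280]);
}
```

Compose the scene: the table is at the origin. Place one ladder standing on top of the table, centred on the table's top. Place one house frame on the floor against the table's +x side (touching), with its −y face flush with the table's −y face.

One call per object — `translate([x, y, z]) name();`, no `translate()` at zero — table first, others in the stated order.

table();
translate([101, 370, 711]) ladder();
translate([630, 0, 0]) house_frame();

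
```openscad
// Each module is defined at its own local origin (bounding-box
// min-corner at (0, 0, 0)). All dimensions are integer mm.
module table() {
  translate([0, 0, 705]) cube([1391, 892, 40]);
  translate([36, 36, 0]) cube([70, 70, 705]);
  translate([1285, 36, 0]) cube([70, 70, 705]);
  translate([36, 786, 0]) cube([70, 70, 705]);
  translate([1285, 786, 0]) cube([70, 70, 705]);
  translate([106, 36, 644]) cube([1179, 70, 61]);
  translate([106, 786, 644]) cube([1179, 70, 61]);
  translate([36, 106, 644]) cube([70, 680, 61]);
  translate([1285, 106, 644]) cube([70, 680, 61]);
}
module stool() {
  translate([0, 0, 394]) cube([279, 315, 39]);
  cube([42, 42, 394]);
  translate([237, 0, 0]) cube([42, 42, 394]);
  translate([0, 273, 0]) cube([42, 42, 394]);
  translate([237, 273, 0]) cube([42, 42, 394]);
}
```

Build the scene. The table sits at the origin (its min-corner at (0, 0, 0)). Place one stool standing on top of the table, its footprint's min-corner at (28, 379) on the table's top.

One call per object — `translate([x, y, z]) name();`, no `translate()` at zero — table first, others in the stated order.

table();
translate([28, 379, 745]) stool();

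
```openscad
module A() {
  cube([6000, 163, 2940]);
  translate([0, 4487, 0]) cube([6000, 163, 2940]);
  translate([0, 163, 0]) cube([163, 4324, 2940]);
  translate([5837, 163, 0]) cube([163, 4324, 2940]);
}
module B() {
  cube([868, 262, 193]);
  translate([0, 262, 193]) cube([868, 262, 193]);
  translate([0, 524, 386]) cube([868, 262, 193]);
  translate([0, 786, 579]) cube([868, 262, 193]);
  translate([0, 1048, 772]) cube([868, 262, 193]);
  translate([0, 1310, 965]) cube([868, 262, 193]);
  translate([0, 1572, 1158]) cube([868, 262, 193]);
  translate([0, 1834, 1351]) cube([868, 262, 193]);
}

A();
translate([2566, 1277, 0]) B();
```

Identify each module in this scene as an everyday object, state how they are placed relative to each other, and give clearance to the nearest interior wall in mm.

A is a house frame. B is a staircase. The staircase sits inside the house frame, centred. The clearance to the nearest interior wall is 1114 mm.

Clearances: x = 2403, y = 1114; minimum 1114 mm.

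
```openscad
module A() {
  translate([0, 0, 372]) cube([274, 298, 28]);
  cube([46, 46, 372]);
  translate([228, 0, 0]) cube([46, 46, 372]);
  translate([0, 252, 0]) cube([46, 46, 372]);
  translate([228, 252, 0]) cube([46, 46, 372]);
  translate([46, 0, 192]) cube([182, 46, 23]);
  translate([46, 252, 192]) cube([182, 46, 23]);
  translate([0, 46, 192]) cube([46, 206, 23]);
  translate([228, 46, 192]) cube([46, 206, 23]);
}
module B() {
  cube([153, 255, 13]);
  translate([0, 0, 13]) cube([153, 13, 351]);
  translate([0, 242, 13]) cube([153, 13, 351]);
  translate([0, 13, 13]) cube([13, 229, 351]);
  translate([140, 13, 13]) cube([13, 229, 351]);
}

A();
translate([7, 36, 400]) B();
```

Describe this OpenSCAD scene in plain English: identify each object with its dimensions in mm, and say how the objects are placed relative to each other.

A is a four-legged stool. The seat is 274×298 mm, 28 mm thick, top at z = 400 mm. It stands on four square legs, each 46×46 mm in cross-section, from z = 0 to the seat underside, each flush with a corner of the seat. Four stretchers, 46 mm wide and 23 mm tall, connect adjacent legs with their undersides at z = 192 mm, each running between the inner faces of the legs it joins and aligned with the legs' outer faces on the other axis.

B is an open storage box with external size 153×255×364 mm and wall thickness 13 mm (the base is also 13 mm thick). The base covers the whole footprint; the four walls stand on the base, with the y-facing walls full-width and the x-facing walls fitting between their inner faces.

The open box is on top of the stool.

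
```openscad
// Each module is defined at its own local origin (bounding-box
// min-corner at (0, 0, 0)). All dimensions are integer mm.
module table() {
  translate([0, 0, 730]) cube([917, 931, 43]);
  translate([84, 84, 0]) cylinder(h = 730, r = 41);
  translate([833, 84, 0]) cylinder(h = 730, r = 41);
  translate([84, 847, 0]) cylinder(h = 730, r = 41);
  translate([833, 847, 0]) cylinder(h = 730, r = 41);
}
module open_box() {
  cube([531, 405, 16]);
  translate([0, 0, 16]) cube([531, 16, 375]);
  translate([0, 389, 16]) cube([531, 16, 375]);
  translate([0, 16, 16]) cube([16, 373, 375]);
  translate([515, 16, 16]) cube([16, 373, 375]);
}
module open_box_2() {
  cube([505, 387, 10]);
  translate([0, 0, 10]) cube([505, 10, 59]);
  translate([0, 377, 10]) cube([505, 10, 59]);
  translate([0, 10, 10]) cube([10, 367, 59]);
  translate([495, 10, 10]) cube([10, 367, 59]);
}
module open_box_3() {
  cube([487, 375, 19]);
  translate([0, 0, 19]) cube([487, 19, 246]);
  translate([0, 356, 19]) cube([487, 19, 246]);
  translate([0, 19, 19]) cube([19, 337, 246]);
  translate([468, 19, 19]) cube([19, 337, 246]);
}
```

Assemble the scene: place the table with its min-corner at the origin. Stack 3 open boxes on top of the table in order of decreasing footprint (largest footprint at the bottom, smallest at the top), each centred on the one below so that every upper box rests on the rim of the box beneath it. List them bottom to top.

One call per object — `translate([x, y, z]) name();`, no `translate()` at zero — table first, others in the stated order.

table();
translate([193, 263, 773]) open_box();
translate([206, 272, 1164]) open_box_2();
translate([215, 278, 1233]) open_box_3();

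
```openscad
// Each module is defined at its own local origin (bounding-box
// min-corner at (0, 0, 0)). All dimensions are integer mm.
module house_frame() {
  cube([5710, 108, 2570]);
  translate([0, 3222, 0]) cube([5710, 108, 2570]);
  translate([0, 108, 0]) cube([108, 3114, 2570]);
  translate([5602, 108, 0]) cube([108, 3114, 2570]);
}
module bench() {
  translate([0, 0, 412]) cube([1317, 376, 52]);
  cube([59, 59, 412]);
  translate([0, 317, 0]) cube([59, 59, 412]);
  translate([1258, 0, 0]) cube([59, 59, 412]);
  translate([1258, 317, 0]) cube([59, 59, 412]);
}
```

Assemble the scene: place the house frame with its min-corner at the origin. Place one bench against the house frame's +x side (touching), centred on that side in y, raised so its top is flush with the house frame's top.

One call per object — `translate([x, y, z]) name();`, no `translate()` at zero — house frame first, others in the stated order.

house_frame();
translate([5710, 1477, 2106]) bench();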